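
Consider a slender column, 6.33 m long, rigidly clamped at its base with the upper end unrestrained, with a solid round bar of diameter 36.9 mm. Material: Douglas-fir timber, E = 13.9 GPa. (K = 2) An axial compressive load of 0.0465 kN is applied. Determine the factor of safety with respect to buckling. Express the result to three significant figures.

I = πd⁴/64 = π×36.9⁴/64 = 9.101×10^4 mm⁴
I = 9.101×10^4 mm⁴ = 9.101×10^-8 m⁴
Effective length L_e = K·L = 2 × 6.33 = 12.66 m
P_cr = π²EI / L_e² = π² × 13.9×10⁹ × 9.101×10^-8 / 12.66² = 77.90 N
Factor of safety n = P_cr / P = 0.077897 / 0.0465 = 1.68

n ≈ 1.68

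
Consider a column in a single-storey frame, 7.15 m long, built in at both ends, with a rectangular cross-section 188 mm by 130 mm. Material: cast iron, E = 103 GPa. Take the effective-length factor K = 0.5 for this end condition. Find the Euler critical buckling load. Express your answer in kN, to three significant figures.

P_cr ≈ 2740 kN

Buckling occurs about the weak axis: I_min = h·b³/12 with b = 130 mm (the shorter side).
I_min = 188×130³/12 = 3.442×10^7 mm⁴
I = 3.442×10^7 mm⁴ = 3.442×10^-5 m⁴
Effective length L_e = K·L = 0.5 × 7.15 = 3.575 m
P_cr = π²EI / L_e² = π² × 103×10⁹ × 3.442×10^-5 / 3.575² = 2.738×10^6 N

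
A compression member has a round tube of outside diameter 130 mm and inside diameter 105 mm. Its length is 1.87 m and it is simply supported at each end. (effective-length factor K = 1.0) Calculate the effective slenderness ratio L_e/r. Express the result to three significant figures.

λ ≈ 44.8

d_o = 130 mm, d_i = 105 mm
I = π(d_o⁴ − d_i⁴)/64 = π(130⁴ − 105.0⁴)/64 = 8.053×10^6 mm⁴
A = 4.614×10^3 mm²;  r_min = √(I/A) = √(8.053×10^6/4.614×10^3) = 41.78 mm
L_e = K·L = 1 × 1.87 m = 1.870 m = 1870.0 mm
λ = L_e / r_min = 1870.0 / 41.78 = 44.8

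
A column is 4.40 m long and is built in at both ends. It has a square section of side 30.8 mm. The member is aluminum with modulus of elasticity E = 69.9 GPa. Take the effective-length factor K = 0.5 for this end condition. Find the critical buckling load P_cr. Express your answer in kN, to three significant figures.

I = a⁴/12 = 30.8⁴/12 = 7.499×10^4 mm⁴
I = 7.499×10^4 mm⁴ = 7.499×10^-8 m⁴
Effective length L_e = K·L = 0.5 × 4.40 = 2.200 m
P_cr = π²EI / L_e² = π² × 69.9×10⁹ × 7.499×10^-8 / 2.200² = 1.069×10^4 N

P_cr ≈ 10.7 kN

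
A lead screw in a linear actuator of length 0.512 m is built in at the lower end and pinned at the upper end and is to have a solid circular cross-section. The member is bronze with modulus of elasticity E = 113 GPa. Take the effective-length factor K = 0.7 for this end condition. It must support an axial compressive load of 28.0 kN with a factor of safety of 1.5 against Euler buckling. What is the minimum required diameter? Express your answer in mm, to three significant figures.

d ≈ 17.7 mm

Required P_cr = n·P = 1.5 × 28.0 = 42.00 kN
L_e = K·L = 0.7 × 0.512 = 0.3584 m
Required I = P_cr·L_e²/(π²E) = 4.200×10^4 × 0.3584² / (π² × 1.13×10^11) = 4.837×10^-9 m⁴
I_req = 4.837×10^3 mm⁴
Solid circle: I = πd⁴/64  ⇒  d = (64I/π)^(1/4) = (64×4.837×10^3/π)^(1/4) = 17.7 mm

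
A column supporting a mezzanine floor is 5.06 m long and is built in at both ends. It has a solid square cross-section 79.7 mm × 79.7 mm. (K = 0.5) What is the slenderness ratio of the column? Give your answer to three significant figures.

λ ≈ 110

I = a⁴/12 = 79.7⁴/12 = 3.362×10^6 mm⁴
A = 6.352×10^3 mm²;  r_min = √(I/A) = √(3.362×10^6/6.352×10^3) = 23.01 mm
L_e = K·L = 0.5 × 5.06 m = 2.530 m = 2530.0 mm
λ = L_e / r_min = 2530.0 / 23.01 = 110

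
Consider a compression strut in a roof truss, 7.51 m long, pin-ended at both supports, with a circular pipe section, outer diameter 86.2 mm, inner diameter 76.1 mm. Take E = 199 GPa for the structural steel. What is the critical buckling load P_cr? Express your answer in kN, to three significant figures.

P_cr ≈ 37.0 kN

d_o = 86.2 mm, d_i = 76.1 mm
I = π(d_o⁴ − d_i⁴)/64 = π(86.2⁴ − 76.10⁴)/64 = 1.064×10^6 mm⁴
I = 1.064×10^6 mm⁴ = 1.064×10^-6 m⁴
Effective length L_e = K·L = 1 × 7.51 = 7.510 m
P_cr = π²EI / L_e² = π² × 199×10⁹ × 1.064×10^-6 / 7.510² = 3.705×10^4 N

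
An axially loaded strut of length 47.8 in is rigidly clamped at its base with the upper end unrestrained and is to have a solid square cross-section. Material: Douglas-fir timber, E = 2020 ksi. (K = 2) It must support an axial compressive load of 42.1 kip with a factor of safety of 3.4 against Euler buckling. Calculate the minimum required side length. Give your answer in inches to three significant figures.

a ≈ 5.30 in

Required P_cr = n·P = 3.4 × 42.1 = 143.1 kip
L_e = K·L = 2 × 47.8 = 95.60 in
Required I = P_cr·L_e²/(π²E) = 1.431×10^5 × 95.60² / (π² × 2.02×10^6) = 65.62 in⁴
Solid square: I = a⁴/12  ⇒  a = (12I)^(1/4) = (12×65.62)^(1/4) = 5.30 in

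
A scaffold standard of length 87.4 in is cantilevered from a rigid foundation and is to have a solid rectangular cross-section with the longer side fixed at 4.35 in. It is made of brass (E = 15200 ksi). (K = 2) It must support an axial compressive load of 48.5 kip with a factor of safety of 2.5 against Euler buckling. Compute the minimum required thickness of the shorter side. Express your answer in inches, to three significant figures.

Required P_cr = n·P = 2.5 × 48.5 = 121.2 kip
L_e = K·L = 2 × 87.4 = 174.8 in
Required I = P_cr·L_e²/(π²E) = 1.212×10^5 × 174.8² / (π² × 1.52×10^7) = 24.70 in⁴
Rectangle, weak axis: I_min = h·b³/12 with h = 4.35 in fixed  ⇒  b = (12I/h)^(1/3) = 4.08 in

b ≈ 4.08 in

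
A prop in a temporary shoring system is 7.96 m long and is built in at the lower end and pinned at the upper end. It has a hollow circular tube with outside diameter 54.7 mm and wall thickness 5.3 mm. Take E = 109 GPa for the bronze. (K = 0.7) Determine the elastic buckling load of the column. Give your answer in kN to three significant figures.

Inner diameter d_i = 54.7 − 2×5.3 = 44.10 mm
I = π(d_o⁴ − d_i⁴)/64 = π(54.7⁴ − 44.10⁴)/64 = 2.538×10^5 mm⁴
I = 2.538×10^5 mm⁴ = 2.538×10^-7 m⁴
Effective length L_e = K·L = 0.7 × 7.96 = 5.572 m
P_cr = π²EI / L_e² = π² × 109×10⁹ × 2.538×10^-7 / 5.572² = 8.794×10^3 N

P_cr ≈ 8.79 kN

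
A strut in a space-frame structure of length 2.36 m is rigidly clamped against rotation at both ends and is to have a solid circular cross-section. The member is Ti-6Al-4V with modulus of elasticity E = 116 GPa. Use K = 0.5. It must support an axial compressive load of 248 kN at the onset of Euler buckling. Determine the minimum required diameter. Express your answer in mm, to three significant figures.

L_e = K·L = 0.5 × 2.36 = 1.180 m
Required I = P_cr·L_e²/(π²E) = 2.480×10^5 × 1.180² / (π² × 1.16×10^11) = 3.016×10^-7 m⁴
I_req = 3.016×10^5 mm⁴
Solid circle: I = πd⁴/64  ⇒  d = (64I/π)^(1/4) = (64×3.016×10^5/π)^(1/4) = 49.8 mm

d ≈ 49.8 mm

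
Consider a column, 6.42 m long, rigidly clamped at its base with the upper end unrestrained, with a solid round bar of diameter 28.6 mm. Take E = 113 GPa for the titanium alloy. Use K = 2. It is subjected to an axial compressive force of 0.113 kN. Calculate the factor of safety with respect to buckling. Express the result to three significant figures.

I = πd⁴/64 = π×28.6⁴/64 = 3.284×10^4 mm⁴
I = 3.284×10^4 mm⁴ = 3.284×10^-8 m⁴
Effective length L_e = K·L = 2 × 6.42 = 12.84 m
P_cr = π²EI / L_e² = π² × 113×10⁹ × 3.284×10^-8 / 12.84² = 222.2 N
Factor of safety n = P_cr / P = 0.22217 / 0.113 = 1.97

n ≈ 1.97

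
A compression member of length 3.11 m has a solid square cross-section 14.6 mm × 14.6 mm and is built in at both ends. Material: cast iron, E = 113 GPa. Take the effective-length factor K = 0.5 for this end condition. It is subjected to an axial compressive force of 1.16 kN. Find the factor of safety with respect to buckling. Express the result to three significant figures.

n ≈ 1.51

I = a⁴/12 = 14.6⁴/12 = 3.786×10^3 mm⁴
I = 3.786×10^3 mm⁴ = 3.786×10^-9 m⁴
Effective length L_e = K·L = 0.5 × 3.11 = 1.555 m
P_cr = π²EI / L_e² = π² × 113×10⁹ × 3.786×10^-9 / 1.555² = 1.746×10^3 N
Factor of safety n = P_cr / P = 1.7464 / 1.16 = 1.51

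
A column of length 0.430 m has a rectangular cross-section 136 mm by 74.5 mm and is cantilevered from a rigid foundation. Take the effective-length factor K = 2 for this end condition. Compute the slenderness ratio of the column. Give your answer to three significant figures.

For a rectangle r_min = b/√12 = 74.5/√12 = 21.51 mm
L_e = K·L = 2 × 0.430 m = 0.8600 m = 860.00 mm
λ = L_e / r_min = 860.00 / 21.51 = 40.0

λ ≈ 40.0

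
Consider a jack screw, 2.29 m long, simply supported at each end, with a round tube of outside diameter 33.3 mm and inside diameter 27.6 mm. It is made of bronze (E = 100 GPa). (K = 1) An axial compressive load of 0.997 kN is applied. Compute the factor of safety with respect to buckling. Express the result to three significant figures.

d_o = 33.3 mm, d_i = 27.6 mm
I = π(d_o⁴ − d_i⁴)/64 = π(33.3⁴ − 27.60⁴)/64 = 3.188×10^4 mm⁴
I = 3.188×10^4 mm⁴ = 3.188×10^-8 m⁴
Effective length L_e = K·L = 1 × 2.29 = 2.290 m
P_cr = π²EI / L_e² = π² × 100×10⁹ × 3.188×10^-8 / 2.290² = 5.999×10^3 N
Factor of safety n = P_cr / P = 5.9991 / 0.997 = 6.02

n ≈ 6.02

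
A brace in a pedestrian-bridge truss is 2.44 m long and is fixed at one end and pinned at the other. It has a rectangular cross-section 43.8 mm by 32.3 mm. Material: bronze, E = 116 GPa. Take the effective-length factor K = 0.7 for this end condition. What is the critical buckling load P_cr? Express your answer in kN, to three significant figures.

Buckling occurs about the weak axis: I_min = h·b³/12 with b = 32.3 mm (the shorter side).
I_min = 43.8×32.3³/12 = 1.230×10^5 mm⁴
I = 1.230×10^5 mm⁴ = 1.230×10^-7 m⁴
Effective length L_e = K·L = 0.7 × 2.44 = 1.708 m
P_cr = π²EI / L_e² = π² × 116×10⁹ × 1.230×10^-7 / 1.708² = 4.827×10^4 N

P_cr ≈ 48.3 kN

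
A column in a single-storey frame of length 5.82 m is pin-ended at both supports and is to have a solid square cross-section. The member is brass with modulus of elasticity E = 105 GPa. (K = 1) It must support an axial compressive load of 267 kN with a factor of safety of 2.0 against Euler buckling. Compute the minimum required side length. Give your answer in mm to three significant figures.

a ≈ 120 mm

Required P_cr = n·P = 2.0 × 267 = 534.0 kN
L_e = K·L = 1 × 5.82 = 5.820 m
Required I = P_cr·L_e²/(π²E) = 5.340×10^5 × 5.820² / (π² × 1.05×10^11) = 1.745×10^-5 m⁴
I_req = 1.745×10^7 mm⁴
Solid square: I = a⁴/12  ⇒  a = (12I)^(1/4) = (12×1.745×10^7)^(1/4) = 120 mm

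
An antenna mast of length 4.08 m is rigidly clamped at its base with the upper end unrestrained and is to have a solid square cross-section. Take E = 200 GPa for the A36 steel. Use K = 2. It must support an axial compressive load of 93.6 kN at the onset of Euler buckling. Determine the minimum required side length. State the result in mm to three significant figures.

a ≈ 78.5 mm

L_e = K·L = 2 × 4.08 = 8.160 m
Required I = P_cr·L_e²/(π²E) = 9.360×10^4 × 8.160² / (π² × 2.00×10^11) = 3.157×10^-6 m⁴
I_req = 3.157×10^6 mm⁴
Solid square: I = a⁴/12  ⇒  a = (12I)^(1/4) = (12×3.157×10^6)^(1/4) = 78.5 mm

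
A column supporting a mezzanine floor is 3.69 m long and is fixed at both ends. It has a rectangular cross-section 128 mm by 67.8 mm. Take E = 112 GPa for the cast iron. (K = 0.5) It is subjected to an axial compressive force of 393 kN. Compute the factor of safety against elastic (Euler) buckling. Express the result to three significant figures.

n ≈ 2.75

Buckling occurs about the weak axis: I_min = h·b³/12 with b = 67.8 mm (the shorter side).
I_min = 128×67.8³/12 = 3.324×10^6 mm⁴
I = 3.324×10^6 mm⁴ = 3.324×10^-6 m⁴
Effective length L_e = K·L = 0.5 × 3.69 = 1.845 m
P_cr = π²EI / L_e² = π² × 112×10⁹ × 3.324×10^-6 / 1.845² = 1.080×10^6 N
Factor of safety n = P_cr / P = 1079.6 / 393 = 2.75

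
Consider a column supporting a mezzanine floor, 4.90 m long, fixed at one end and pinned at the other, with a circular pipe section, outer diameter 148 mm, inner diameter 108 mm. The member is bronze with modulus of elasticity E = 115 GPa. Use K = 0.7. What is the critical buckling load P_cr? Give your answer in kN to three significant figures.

P_cr ≈ 1630 kN

d_o = 148 mm, d_i = 108 mm
I = π(d_o⁴ − d_i⁴)/64 = π(148⁴ − 108.0⁴)/64 = 1.687×10^7 mm⁴
I = 1.687×10^7 mm⁴ = 1.687×10^-5 m⁴
Effective length L_e = K·L = 0.7 × 4.90 = 3.430 m
P_cr = π²EI / L_e² = π² × 115×10⁹ × 1.687×10^-5 / 3.430² = 1.628×10^6 N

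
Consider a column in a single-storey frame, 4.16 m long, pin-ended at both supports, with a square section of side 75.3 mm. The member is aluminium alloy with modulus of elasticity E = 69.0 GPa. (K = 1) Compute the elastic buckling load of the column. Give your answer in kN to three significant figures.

I = a⁴/12 = 75.3⁴/12 = 2.679×10^6 mm⁴
I = 2.679×10^6 mm⁴ = 2.679×10^-6 m⁴
Effective length L_e = K·L = 1 × 4.16 = 4.160 m
P_cr = π²EI / L_e² = π² × 69.0×10⁹ × 2.679×10^-6 / 4.160² = 1.054×10^5 N

P_cr ≈ 105 kN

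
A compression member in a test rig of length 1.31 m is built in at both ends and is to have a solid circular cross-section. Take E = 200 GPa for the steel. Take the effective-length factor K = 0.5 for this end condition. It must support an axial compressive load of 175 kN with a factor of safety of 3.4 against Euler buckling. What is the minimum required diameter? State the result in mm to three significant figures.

d ≈ 40.3 mm

Required P_cr = n·P = 3.4 × 175 = 595.0 kN
L_e = K·L = 0.5 × 1.31 = 0.6550 m
Required I = P_cr·L_e²/(π²E) = 5.950×10^5 × 0.6550² / (π² × 2.00×10^11) = 1.293×10^-7 m⁴
I_req = 1.293×10^5 mm⁴
Solid circle: I = πd⁴/64  ⇒  d = (64I/π)^(1/4) = (64×1.293×10^5/π)^(1/4) = 40.3 mm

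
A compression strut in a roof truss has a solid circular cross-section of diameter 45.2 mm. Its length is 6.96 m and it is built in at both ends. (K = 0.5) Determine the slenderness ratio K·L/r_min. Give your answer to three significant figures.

λ ≈ 308

For a solid circle r = d/4 = 45.2/4 = 11.30 mm
L_e = K·L = 0.5 × 6.96 m = 3.480 m = 3480.0 mm
λ = L_e / r_min = 3480.0 / 11.30 = 308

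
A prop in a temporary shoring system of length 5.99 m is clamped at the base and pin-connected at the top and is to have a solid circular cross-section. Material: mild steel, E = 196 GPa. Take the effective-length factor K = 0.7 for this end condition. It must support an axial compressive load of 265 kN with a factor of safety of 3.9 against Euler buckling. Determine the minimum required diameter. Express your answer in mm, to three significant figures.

Required P_cr = n·P = 3.9 × 265 = 1034 kN
L_e = K·L = 0.7 × 5.99 = 4.193 m
Required I = P_cr·L_e²/(π²E) = 1.034×10^6 × 4.193² / (π² × 1.96×10^11) = 9.393×10^-6 m⁴
I_req = 9.393×10^6 mm⁴
Solid circle: I = πd⁴/64  ⇒  d = (64I/π)^(1/4) = (64×9.393×10^6/π)^(1/4) = 118 mm

d ≈ 118 mm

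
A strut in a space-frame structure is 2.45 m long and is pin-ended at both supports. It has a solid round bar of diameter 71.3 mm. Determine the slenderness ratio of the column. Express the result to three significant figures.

For a solid circle r = d/4 = 71.3/4 = 17.82 mm
L_e = K·L = 1 × 2.45 m = 2.450 m = 2450.0 mm
λ = L_e / r_min = 2450.0 / 17.82 = 137

λ ≈ 137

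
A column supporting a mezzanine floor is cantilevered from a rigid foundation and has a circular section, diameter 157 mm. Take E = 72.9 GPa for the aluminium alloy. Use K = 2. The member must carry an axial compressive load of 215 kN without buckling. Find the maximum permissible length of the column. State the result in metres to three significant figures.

L_max ≈ 5.00 m

I = πd⁴/64 = π×157⁴/64 = 2.982×10^7 mm⁴
I = 2.982×10^-5 m⁴
At the buckling limit P_cr = P = 2.150×10^5 N
From P_cr = π²EI/(K·L)²:  L = (1/K)·√(π²EI/P_cr) = (1/2)·√(π²×7.29×10^10×2.982×10^-5/2.150×10^5)
L = 5.00 m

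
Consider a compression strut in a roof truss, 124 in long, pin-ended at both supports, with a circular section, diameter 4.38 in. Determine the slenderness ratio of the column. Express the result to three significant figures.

For a solid circle r = d/4 = 4.38/4 = 1.095 in
L_e = K·L = 1 × 124 = 124.0 in
λ = L_e / r_min = 124.00 / 1.095 = 113

λ ≈ 113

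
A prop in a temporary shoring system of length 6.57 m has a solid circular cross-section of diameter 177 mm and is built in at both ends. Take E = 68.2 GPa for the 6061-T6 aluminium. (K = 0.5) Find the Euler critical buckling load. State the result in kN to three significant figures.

P_cr ≈ 3010 kN

I = πd⁴/64 = π×177⁴/64 = 4.818×10^7 mm⁴
I = 4.818×10^7 mm⁴ = 4.818×10^-5 m⁴
Effective length L_e = K·L = 0.5 × 6.57 = 3.285 m
P_cr = π²EI / L_e² = π² × 68.2×10⁹ × 4.818×10^-5 / 3.285² = 3.005×10^6 N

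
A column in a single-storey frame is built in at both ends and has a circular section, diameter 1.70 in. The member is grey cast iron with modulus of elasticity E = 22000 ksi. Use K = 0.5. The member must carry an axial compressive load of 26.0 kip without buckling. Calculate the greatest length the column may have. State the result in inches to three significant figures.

L_max ≈ 117 in

I = πd⁴/64 = π×1.70⁴/64 = 0.4100 in⁴
At the buckling limit P_cr = P = 2.600×10^4 lb
From P_cr = π²EI/(K·L)²:  L = (1/K)·√(π²EI/P_cr) = (1/0.5)·√(π²×2.20×10^7×0.4100/2.600×10^4)
L = 117 in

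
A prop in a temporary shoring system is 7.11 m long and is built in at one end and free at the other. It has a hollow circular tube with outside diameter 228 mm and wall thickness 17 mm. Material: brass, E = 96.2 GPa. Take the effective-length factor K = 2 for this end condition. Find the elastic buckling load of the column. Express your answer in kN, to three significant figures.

P_cr ≈ 296 kN

Inner diameter d_i = 228 − 2×17 = 194.0 mm
I = π(d_o⁴ − d_i⁴)/64 = π(228⁴ − 194.0⁴)/64 = 6.312×10^7 mm⁴
I = 6.312×10^7 mm⁴ = 6.312×10^-5 m⁴
Effective length L_e = K·L = 2 × 7.11 = 14.22 m
P_cr = π²EI / L_e² = π² × 96.2×10⁹ × 6.312×10^-5 / 14.22² = 2.964×10^5 N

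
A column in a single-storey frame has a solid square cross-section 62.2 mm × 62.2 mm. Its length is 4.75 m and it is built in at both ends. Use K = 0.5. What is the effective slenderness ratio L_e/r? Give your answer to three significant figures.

λ ≈ 132

I = a⁴/12 = 62.2⁴/12 = 1.247×10^6 mm⁴
A = 3.869×10^3 mm²;  r_min = √(I/A) = √(1.247×10^6/3.869×10^3) = 17.96 mm
L_e = K·L = 0.5 × 4.75 m = 2.375 m = 2375.0 mm
λ = L_e / r_min = 2375.0 / 17.96 = 132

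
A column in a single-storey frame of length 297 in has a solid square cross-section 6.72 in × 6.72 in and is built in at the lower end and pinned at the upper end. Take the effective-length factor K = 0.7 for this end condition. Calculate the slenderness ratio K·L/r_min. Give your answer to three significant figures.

I = a⁴/12 = 6.72⁴/12 = 169.9 in⁴
A = 45.16 in²;  r_min = √(I/A) = √(169.9/45.16) = 1.940 in
L_e = K·L = 0.7 × 297 = 207.9 in
λ = L_e / r_min = 207.90 / 1.940 = 107

λ ≈ 107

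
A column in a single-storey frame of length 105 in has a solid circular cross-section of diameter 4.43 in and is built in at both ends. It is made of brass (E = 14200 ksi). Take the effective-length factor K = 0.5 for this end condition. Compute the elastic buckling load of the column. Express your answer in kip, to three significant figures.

I = πd⁴/64 = π×4.43⁴/64 = 18.91 in⁴
Effective length L_e = K·L = 0.5 × 105 = 52.50 in
P_cr = π²EI / L_e² = π² × 14200×10³ × 18.91 / 52.50² = 9.613×10^5 lb

P_cr ≈ 961 kip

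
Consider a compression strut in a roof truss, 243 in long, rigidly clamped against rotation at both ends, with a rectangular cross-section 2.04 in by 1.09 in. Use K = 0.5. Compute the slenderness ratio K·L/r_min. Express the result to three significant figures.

λ ≈ 386

For a rectangle r_min = b/√12 = 1.09/√12 = 0.3147 in
L_e = K·L = 0.5 × 243 = 121.5 in
λ = L_e / r_min = 121.50 / 0.3147 = 386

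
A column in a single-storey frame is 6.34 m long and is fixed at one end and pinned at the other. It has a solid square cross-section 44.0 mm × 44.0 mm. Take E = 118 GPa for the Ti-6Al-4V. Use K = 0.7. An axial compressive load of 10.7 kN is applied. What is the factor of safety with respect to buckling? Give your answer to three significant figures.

n ≈ 1.73

I = a⁴/12 = 44.0⁴/12 = 3.123×10^5 mm⁴
I = 3.123×10^5 mm⁴ = 3.123×10^-7 m⁴
Effective length L_e = K·L = 0.7 × 6.34 = 4.438 m
P_cr = π²EI / L_e² = π² × 118×10⁹ × 3.123×10^-7 / 4.438² = 1.847×10^4 N
Factor of safety n = P_cr / P = 18.469 / 10.7 = 1.73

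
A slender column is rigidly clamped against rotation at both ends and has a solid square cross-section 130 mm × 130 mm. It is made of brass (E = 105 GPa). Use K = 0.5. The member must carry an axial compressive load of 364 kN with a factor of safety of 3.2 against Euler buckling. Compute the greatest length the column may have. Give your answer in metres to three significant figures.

I = a⁴/12 = 130⁴/12 = 2.380×10^7 mm⁴
I = 2.380×10^-5 m⁴
Required critical load P_cr = n·P = 3.2 × 364 = 1165 kN = 1.165×10^6 N
From P_cr = π²EI/(K·L)²:  L = (1/K)·√(π²EI/P_cr) = (1/0.5)·√(π²×1.05×10^11×2.380×10^-5/1.165×10^6)
L = 9.20 m

L_max ≈ 9.20 m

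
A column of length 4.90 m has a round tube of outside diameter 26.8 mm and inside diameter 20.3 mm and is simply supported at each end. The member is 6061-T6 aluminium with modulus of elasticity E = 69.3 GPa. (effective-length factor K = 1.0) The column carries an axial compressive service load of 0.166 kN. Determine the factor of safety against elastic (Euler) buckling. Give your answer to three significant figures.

d_o = 26.8 mm, d_i = 20.3 mm
I = π(d_o⁴ − d_i⁴)/64 = π(26.8⁴ − 20.30⁴)/64 = 1.699×10^4 mm⁴
I = 1.699×10^4 mm⁴ = 1.699×10^-8 m⁴
Effective length L_e = K·L = 1 × 4.90 = 4.900 m
P_cr = π²EI / L_e² = π² × 69.3×10⁹ × 1.699×10^-8 / 4.900² = 483.9 N
Factor of safety n = P_cr / P = 0.48389 / 0.166 = 2.92

n ≈ 2.92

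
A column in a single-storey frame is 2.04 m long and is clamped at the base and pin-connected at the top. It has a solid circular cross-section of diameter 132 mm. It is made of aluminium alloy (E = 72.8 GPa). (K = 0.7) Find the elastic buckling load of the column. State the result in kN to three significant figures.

I = πd⁴/64 = π×132⁴/64 = 1.490×10^7 mm⁴
I = 1.490×10^7 mm⁴ = 1.490×10^-5 m⁴
Effective length L_e = K·L = 0.7 × 2.04 = 1.428 m
P_cr = π²EI / L_e² = π² × 72.8×10⁹ × 1.490×10^-5 / 1.428² = 5.251×10^6 N

P_cr ≈ 5250 kN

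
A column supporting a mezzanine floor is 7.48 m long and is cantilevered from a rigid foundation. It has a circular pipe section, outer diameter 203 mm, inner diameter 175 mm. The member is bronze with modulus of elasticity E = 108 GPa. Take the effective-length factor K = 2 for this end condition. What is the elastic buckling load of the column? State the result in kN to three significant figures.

P_cr ≈ 178 kN

d_o = 203 mm, d_i = 175 mm
I = π(d_o⁴ − d_i⁴)/64 = π(203⁴ − 175.0⁴)/64 = 3.732×10^7 mm⁴
I = 3.732×10^7 mm⁴ = 3.732×10^-5 m⁴
Effective length L_e = K·L = 2 × 7.48 = 14.96 m
P_cr = π²EI / L_e² = π² × 108×10⁹ × 3.732×10^-5 / 14.96² = 1.778×10^5 N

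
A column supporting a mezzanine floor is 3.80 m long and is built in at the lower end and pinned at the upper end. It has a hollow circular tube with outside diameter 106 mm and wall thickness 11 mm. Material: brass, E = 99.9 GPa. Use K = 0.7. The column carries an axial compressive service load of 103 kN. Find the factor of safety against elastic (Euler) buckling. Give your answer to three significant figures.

n ≈ 5.08

Inner diameter d_i = 106 − 2×11 = 84.00 mm
I = π(d_o⁴ − d_i⁴)/64 = π(106⁴ − 84.00⁴)/64 = 3.753×10^6 mm⁴
I = 3.753×10^6 mm⁴ = 3.753×10^-6 m⁴
Effective length L_e = K·L = 0.7 × 3.80 = 2.660 m
P_cr = π²EI / L_e² = π² × 99.9×10⁹ × 3.753×10^-6 / 2.660² = 5.230×10^5 N
Factor of safety n = P_cr / P = 523.01 / 103 = 5.08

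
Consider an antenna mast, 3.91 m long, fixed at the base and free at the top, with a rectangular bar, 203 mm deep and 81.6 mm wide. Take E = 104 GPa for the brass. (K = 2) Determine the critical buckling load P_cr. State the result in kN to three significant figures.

Buckling occurs about the weak axis: I_min = h·b³/12 with b = 81.6 mm (the shorter side).
I_min = 203×81.6³/12 = 9.191×10^6 mm⁴
I = 9.191×10^6 mm⁴ = 9.191×10^-6 m⁴
Effective length L_e = K·L = 2 × 3.91 = 7.820 m
P_cr = π²EI / L_e² = π² × 104×10⁹ × 9.191×10^-6 / 7.820² = 1.543×10^5 N

P_cr ≈ 154 kN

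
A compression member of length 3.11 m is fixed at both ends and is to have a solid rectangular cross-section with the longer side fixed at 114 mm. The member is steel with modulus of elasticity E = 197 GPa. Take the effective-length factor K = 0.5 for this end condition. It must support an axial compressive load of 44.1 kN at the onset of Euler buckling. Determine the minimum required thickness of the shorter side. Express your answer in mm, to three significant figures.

L_e = K·L = 0.5 × 3.11 = 1.555 m
Required I = P_cr·L_e²/(π²E) = 4.410×10^4 × 1.555² / (π² × 1.97×10^11) = 5.484×10^-8 m⁴
I_req = 5.484×10^4 mm⁴
Rectangle, weak axis: I_min = h·b³/12 with h = 114 mm fixed  ⇒  b = (12I/h)^(1/3) = 17.9 mm

b ≈ 17.9 mm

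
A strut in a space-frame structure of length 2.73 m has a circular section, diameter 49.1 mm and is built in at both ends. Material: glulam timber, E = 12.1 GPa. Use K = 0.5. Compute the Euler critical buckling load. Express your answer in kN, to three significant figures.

P_cr ≈ 18.3 kN

I = πd⁴/64 = π×49.1⁴/64 = 2.853×10^5 mm⁴
I = 2.853×10^5 mm⁴ = 2.853×10^-7 m⁴
Effective length L_e = K·L = 0.5 × 2.73 = 1.365 m
P_cr = π²EI / L_e² = π² × 12.1×10⁹ × 2.853×10^-7 / 1.365² = 1.829×10^4 N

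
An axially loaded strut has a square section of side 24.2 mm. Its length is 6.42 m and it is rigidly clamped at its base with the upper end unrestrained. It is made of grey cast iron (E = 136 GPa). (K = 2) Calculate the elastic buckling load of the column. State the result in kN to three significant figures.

I = a⁴/12 = 24.2⁴/12 = 2.858×10^4 mm⁴
I = 2.858×10^4 mm⁴ = 2.858×10^-8 m⁴
Effective length L_e = K·L = 2 × 6.42 = 12.84 m
P_cr = π²EI / L_e² = π² × 136×10⁹ × 2.858×10^-8 / 12.84² = 232.7 N

P_cr ≈ 0.233 kN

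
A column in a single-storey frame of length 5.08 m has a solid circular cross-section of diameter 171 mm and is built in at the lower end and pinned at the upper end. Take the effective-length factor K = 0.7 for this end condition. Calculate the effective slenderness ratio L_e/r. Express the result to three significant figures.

λ ≈ 83.2

For a solid circle r = d/4 = 171/4 = 42.75 mm
L_e = K·L = 0.7 × 5.08 m = 3.556 m = 3556.0 mm
λ = L_e / r_min = 3556.0 / 42.75 = 83.2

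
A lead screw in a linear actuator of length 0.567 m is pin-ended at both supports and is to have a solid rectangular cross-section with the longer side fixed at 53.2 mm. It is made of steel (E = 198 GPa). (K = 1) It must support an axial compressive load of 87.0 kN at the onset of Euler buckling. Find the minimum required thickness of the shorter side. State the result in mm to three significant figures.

b ≈ 14.8 mm

L_e = K·L = 1 × 0.567 = 0.5670 m
Required I = P_cr·L_e²/(π²E) = 8.700×10^4 × 0.5670² / (π² × 1.98×10^11) = 1.431×10^-8 m⁴
I_req = 1.431×10^4 mm⁴
Rectangle, weak axis: I_min = h·b³/12 with h = 53.2 mm fixed  ⇒  b = (12I/h)^(1/3) = 14.8 mm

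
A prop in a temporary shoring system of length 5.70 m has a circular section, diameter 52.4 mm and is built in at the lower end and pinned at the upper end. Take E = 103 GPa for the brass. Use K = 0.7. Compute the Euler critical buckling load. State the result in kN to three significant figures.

P_cr ≈ 23.6 kN

I = πd⁴/64 = π×52.4⁴/64 = 3.701×10^5 mm⁴
I = 3.701×10^5 mm⁴ = 3.701×10^-7 m⁴
Effective length L_e = K·L = 0.7 × 5.70 = 3.990 m
P_cr = π²EI / L_e² = π² × 103×10⁹ × 3.701×10^-7 / 3.990² = 2.363×10^4 N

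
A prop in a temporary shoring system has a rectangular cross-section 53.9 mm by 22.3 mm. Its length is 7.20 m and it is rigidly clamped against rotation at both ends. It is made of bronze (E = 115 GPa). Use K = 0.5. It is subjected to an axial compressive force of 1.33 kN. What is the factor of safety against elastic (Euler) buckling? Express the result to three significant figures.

n ≈ 3.28

Buckling occurs about the weak axis: I_min = h·b³/12 with b = 22.3 mm (the shorter side).
I_min = 53.9×22.3³/12 = 4.981×10^4 mm⁴
I = 4.981×10^4 mm⁴ = 4.981×10^-8 m⁴
Effective length L_e = K·L = 0.5 × 7.20 = 3.600 m
P_cr = π²EI / L_e² = π² × 115×10⁹ × 4.981×10^-8 / 3.600² = 4.362×10^3 N
Factor of safety n = P_cr / P = 4.3623 / 1.33 = 3.28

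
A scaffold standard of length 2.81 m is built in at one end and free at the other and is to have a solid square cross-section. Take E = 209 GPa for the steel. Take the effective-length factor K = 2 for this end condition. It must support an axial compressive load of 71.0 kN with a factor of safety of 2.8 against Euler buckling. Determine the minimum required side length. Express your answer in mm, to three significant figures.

Required P_cr = n·P = 2.8 × 71.0 = 198.8 kN
L_e = K·L = 2 × 2.81 = 5.620 m
Required I = P_cr·L_e²/(π²E) = 1.988×10^5 × 5.620² / (π² × 2.09×10^11) = 3.044×10^-6 m⁴
I_req = 3.044×10^6 mm⁴
Solid square: I = a⁴/12  ⇒  a = (12I)^(1/4) = (12×3.044×10^6)^(1/4) = 77.7 mm

a ≈ 77.7 mm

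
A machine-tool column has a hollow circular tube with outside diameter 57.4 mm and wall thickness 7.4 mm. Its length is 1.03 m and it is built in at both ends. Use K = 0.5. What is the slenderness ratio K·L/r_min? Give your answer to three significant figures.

Inner diameter d_i = 57.4 − 2×7.4 = 42.60 mm
I = π(d_o⁴ − d_i⁴)/64 = π(57.4⁴ − 42.60⁴)/64 = 3.712×10^5 mm⁴
A = 1.162×10^3 mm²;  r_min = √(I/A) = √(3.712×10^5/1.162×10^3) = 17.87 mm
L_e = K·L = 0.5 × 1.03 m = 0.5150 m = 515.00 mm
λ = L_e / r_min = 515.00 / 17.87 = 28.8

λ ≈ 28.8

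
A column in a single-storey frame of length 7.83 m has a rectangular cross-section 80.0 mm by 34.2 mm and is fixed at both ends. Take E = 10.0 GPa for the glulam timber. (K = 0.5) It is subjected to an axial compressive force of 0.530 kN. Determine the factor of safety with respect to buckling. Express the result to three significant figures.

Buckling occurs about the weak axis: I_min = h·b³/12 with b = 34.2 mm (the shorter side).
I_min = 80.0×34.2³/12 = 2.667×10^5 mm⁴
I = 2.667×10^5 mm⁴ = 2.667×10^-7 m⁴
Effective length L_e = K·L = 0.5 × 7.83 = 3.915 m
P_cr = π²EI / L_e² = π² × 10.0×10⁹ × 2.667×10^-7 / 3.915² = 1.717×10^3 N
Factor of safety n = P_cr / P = 1.7172 / 0.530 = 3.24

n ≈ 3.24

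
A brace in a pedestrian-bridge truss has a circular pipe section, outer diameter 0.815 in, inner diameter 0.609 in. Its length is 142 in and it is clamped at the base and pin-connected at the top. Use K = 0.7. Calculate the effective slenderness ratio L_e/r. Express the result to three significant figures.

d_o = 0.815 in, d_i = 0.609 in
I = π(d_o⁴ − d_i⁴)/64 = π(0.815⁴ − 0.6090⁴)/64 = 1.490×10^-2 in⁴
A = 0.2304 in²;  r_min = √(I/A) = √(1.490×10^-2/0.2304) = 0.2544 in
L_e = K·L = 0.7 × 142 = 99.40 in
λ = L_e / r_min = 99.400 / 0.2544 = 391

λ ≈ 391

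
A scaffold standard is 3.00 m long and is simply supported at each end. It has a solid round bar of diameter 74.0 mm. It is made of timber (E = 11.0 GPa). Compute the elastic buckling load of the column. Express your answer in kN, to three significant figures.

P_cr ≈ 17.8 kN

I = πd⁴/64 = π×74.0⁴/64 = 1.472×10^6 mm⁴
I = 1.472×10^6 mm⁴ = 1.472×10^-6 m⁴
Effective length L_e = K·L = 1 × 3.00 = 3.000 m
P_cr = π²EI / L_e² = π² × 11.0×10⁹ × 1.472×10^-6 / 3.000² = 1.776×10^4 N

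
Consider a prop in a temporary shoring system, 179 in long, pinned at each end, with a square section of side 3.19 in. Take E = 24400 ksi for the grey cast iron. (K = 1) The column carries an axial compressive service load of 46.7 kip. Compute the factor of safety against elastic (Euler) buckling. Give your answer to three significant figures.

n ≈ 1.39

I = a⁴/12 = 3.19⁴/12 = 8.629 in⁴
Effective length L_e = K·L = 1 × 179 = 179.0 in
P_cr = π²EI / L_e² = π² × 24400×10³ × 8.629 / 179.0² = 6.486×10^4 lb
Factor of safety n = P_cr / P = 64.858 / 46.7 = 1.39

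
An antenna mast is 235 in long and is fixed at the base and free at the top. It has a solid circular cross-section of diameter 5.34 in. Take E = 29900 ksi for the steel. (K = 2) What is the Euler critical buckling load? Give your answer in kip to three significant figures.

P_cr ≈ 53.3 kip

I = πd⁴/64 = π×5.34⁴/64 = 39.91 in⁴
Effective length L_e = K·L = 2 × 235 = 470.0 in
P_cr = π²EI / L_e² = π² × 29900×10³ × 39.91 / 470.0² = 5.332×10^4 lb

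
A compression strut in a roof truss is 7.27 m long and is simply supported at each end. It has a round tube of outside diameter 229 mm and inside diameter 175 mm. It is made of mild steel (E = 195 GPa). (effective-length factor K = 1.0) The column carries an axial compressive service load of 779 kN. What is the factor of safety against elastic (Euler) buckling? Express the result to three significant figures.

d_o = 229 mm, d_i = 175 mm
I = π(d_o⁴ − d_i⁴)/64 = π(229⁴ − 175.0⁴)/64 = 8.895×10^7 mm⁴
I = 8.895×10^7 mm⁴ = 8.895×10^-5 m⁴
Effective length L_e = K·L = 1 × 7.27 = 7.270 m
P_cr = π²EI / L_e² = π² × 195×10⁹ × 8.895×10^-5 / 7.270² = 3.239×10^6 N
Factor of safety n = P_cr / P = 3239.2 / 779 = 4.16

n ≈ 4.16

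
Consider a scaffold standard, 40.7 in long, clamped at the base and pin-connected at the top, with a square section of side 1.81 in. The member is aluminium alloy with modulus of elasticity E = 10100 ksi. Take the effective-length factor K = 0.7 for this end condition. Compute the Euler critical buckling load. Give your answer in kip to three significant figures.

P_cr ≈ 110 kip

I = a⁴/12 = 1.81⁴/12 = 0.8944 in⁴
Effective length L_e = K·L = 0.7 × 40.7 = 28.49 in
P_cr = π²EI / L_e² = π² × 10100×10³ × 0.8944 / 28.49² = 1.098×10^5 lb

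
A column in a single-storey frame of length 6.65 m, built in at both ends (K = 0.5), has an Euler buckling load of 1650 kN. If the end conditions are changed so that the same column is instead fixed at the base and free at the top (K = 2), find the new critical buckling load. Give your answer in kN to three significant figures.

P_cr ≈ 103 kN

P_cr ∝ 1/K², so P_cr,new = P_cr,old × (K_old/K_new)² = 1650 × (0.5/2)²
= 1650 × 0.06250 = 103 kN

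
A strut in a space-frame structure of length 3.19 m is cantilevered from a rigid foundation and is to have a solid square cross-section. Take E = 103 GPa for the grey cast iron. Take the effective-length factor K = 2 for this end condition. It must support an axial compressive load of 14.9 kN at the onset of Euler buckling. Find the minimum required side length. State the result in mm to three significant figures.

L_e = K·L = 2 × 3.19 = 6.380 m
Required I = P_cr·L_e²/(π²E) = 1.490×10^4 × 6.380² / (π² × 1.03×10^11) = 5.966×10^-7 m⁴
I_req = 5.966×10^5 mm⁴
Solid square: I = a⁴/12  ⇒  a = (12I)^(1/4) = (12×5.966×10^5)^(1/4) = 51.7 mm

a ≈ 51.7 mm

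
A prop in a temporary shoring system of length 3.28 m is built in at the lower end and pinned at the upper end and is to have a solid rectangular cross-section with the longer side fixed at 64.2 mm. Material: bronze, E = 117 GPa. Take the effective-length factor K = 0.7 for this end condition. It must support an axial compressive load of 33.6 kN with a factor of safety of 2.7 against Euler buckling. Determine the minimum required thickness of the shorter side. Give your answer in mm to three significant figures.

b ≈ 42.6 mm

Required P_cr = n·P = 2.7 × 33.6 = 90.72 kN
L_e = K·L = 0.7 × 3.28 = 2.296 m
Required I = P_cr·L_e²/(π²E) = 9.072×10^4 × 2.296² / (π² × 1.17×10^11) = 4.142×10^-7 m⁴
I_req = 4.142×10^5 mm⁴
Rectangle, weak axis: I_min = h·b³/12 with h = 64.2 mm fixed  ⇒  b = (12I/h)^(1/3) = 42.6 mm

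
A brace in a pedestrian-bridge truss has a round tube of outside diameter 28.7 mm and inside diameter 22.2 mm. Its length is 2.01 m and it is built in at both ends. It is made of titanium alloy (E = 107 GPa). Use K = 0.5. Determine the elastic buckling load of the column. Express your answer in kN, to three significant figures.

d_o = 28.7 mm, d_i = 22.2 mm
I = π(d_o⁴ − d_i⁴)/64 = π(28.7⁴ − 22.20⁴)/64 = 2.138×10^4 mm⁴
I = 2.138×10^4 mm⁴ = 2.138×10^-8 m⁴
Effective length L_e = K·L = 0.5 × 2.01 = 1.005 m
P_cr = π²EI / L_e² = π² × 107×10⁹ × 2.138×10^-8 / 1.005² = 2.236×10^4 N

P_cr ≈ 22.4 kN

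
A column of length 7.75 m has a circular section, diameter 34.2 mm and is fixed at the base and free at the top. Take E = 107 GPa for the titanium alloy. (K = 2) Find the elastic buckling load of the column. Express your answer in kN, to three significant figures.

I = πd⁴/64 = π×34.2⁴/64 = 6.715×10^4 mm⁴
I = 6.715×10^4 mm⁴ = 6.715×10^-8 m⁴
Effective length L_e = K·L = 2 × 7.75 = 15.50 m
P_cr = π²EI / L_e² = π² × 107×10⁹ × 6.715×10^-8 / 15.50² = 295.2 N

P_cr ≈ 0.295 kN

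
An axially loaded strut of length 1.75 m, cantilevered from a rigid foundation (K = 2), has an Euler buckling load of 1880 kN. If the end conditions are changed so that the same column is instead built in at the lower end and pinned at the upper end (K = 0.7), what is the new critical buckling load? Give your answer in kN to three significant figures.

P_cr ≈ 15300 kN

P_cr ∝ 1/K², so P_cr,new = P_cr,old × (K_old/K_new)² = 1880 × (2/0.7)²
= 1880 × 8.163 = 15300 kN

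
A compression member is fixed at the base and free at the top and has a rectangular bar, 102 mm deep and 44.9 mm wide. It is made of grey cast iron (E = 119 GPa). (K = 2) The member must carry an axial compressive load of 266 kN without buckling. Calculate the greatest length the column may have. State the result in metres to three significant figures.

Buckling occurs about the weak axis: I_min = h·b³/12 with b = 44.9 mm (the shorter side).
I_min = 102×44.9³/12 = 7.694×10^5 mm⁴
I = 7.694×10^-7 m⁴
At the buckling limit P_cr = P = 2.660×10^5 N
From P_cr = π²EI/(K·L)²:  L = (1/K)·√(π²EI/P_cr) = (1/2)·√(π²×1.19×10^11×7.694×10^-7/2.660×10^5)
L = 0.922 m

L_max ≈ 0.922 m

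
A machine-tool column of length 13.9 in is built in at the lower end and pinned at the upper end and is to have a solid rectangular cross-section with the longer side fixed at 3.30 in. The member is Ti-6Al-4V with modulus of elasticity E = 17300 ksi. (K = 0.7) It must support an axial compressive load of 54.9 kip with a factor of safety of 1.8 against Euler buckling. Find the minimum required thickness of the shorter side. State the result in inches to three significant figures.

Required P_cr = n·P = 1.8 × 54.9 = 98.82 kip
L_e = K·L = 0.7 × 13.9 = 9.730 in
Required I = P_cr·L_e²/(π²E) = 9.882×10^4 × 9.730² / (π² × 1.73×10^7) = 5.479×10^-2 in⁴
Rectangle, weak axis: I_min = h·b³/12 with h = 3.30 in fixed  ⇒  b = (12I/h)^(1/3) = 0.584 in

b ≈ 0.584 in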